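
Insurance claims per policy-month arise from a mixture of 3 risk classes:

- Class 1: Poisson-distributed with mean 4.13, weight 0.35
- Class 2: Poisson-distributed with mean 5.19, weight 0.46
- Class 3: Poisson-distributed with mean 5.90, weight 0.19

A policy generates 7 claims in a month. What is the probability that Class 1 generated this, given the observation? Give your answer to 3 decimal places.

0.229

The responsibility of component k is π_k f_k(x) divided by Σ_j π_j f_j(x).
Evaluate each component's likelihood at the observed value:
  p_1 = e^(−4.13)·4.13^7/7! = 0.0654009
  p_2 = e^(−5.19)·5.19^7/7! = 0.112138
  p_3 = e^(−5.90)·5.90^7/7! = 0.135268
Multiply by the mixture weights:
  π_1·p_1 = 0.35 × 0.0654009 = 0.0228903
  π_2·p_2 = 0.46 × 0.112138 = 0.0515835
  π_3·p_3 = 0.19 × 0.135268 = 0.025701
Marginal: 0.0228903 + 0.0515835 + 0.025701 = 0.100175
So the posterior for Class 1 is 0.0228903 / 0.100175 ≈ 0.229.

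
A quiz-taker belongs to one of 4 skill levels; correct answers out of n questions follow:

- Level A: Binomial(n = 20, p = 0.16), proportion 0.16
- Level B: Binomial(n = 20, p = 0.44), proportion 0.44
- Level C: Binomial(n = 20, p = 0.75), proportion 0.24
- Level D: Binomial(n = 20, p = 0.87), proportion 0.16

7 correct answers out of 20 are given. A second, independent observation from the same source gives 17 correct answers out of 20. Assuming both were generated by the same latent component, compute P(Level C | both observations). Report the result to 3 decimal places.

Apply Bayes' rule: the posterior for each component is proportional to its prior times its likelihood at x.
Since both observations come from the same component, the likelihood for component k is f_k(x₁)·f_k(x₂).
  p_A = [C(20,7)·0.16^7·0.84^13 = 77520·2.68435e-06·0.103665 = 0.0215717] × [1.99426e-11] = 4.30196e-13
  p_B = [C(20,7)·0.44^7·0.56^13 = 77520·0.00319278·0.000532653 = 0.131834] × [0.000173846] = 2.29188e-05
  p_C = [C(20,7)·0.75^7·0.25^13 = 77520·0.133484·1.49012e-08 = 0.000154192] × [0.133896] = 2.06457e-05
  p_D = [C(20,7)·0.87^7·0.13^13 = 77520·0.377255·3.02875e-12 = 8.85752e-08] × [0.234727] = 2.07909e-08
Unnormalised posteriors:
  π_A·p_A = 0.16 × 4.30196e-13 = 6.88314e-14
  π_B·p_B = 0.44 × 2.29188e-05 = 1.00843e-05
  π_C·p_C = 0.24 × 2.06457e-05 = 4.95496e-06
  π_D·p_D = 0.16 × 2.07909e-08 = 3.32655e-09
Marginal: 6.88314e-14 + 1.00843e-05 + 4.95496e-06 + 3.32655e-09 = 1.50425e-05
P(Level C | x₁,x₂) ≈ 0.329

0.329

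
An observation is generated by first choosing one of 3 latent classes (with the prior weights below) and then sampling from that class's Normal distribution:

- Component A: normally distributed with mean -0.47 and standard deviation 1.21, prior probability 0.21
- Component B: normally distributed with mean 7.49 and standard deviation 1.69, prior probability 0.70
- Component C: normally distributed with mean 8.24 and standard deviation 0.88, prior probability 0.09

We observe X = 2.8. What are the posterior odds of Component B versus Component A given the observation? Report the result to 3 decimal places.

1.956

Posterior odds = (w_i f_i(x)) / (w_j f_j(x)); the normalising sum cancels.
Normal densities:
  f_A = (1/(1.21·√(2π)))·exp(−(2.8−-0.47)²/(2·1.21²)) = 0.329704·exp(-3.65170) = 0.00855486
  f_B = (1/(1.69·√(2π)))·exp(−(2.8−7.49)²/(2·1.69²)) = 0.236061·exp(-3.85072) = 0.00501968
  f_C = (1/(0.88·√(2π)))·exp(−(2.8−8.24)²/(2·0.88²)) = 0.453344·exp(-19.10744) = 2.28125e-09
Posterior odds = (w_B·f_B) / (w_A·f_A) = (0.70·0.00501968) / (0.21·0.00855486) = 0.00351377 / 0.00179652 ≈ 1.956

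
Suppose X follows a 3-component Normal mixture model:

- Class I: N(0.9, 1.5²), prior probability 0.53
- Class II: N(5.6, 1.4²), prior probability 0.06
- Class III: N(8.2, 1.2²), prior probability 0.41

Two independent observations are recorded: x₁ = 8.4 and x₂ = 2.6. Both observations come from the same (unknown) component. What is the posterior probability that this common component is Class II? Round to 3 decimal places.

0.987

Apply Bayes' rule: the posterior for each component is proportional to its prior times its likelihood at x.
Since both observations come from the same component, the likelihood for component k is f_k(x₁)·f_k(x₂).
  L_I = [(1/(1.5·√(2π)))·exp(−(8.4−0.9)²/(2·1.5²)) = 0.265962·exp(-12.50000) = 9.91146e-07] × [0.139928] = 1.38689e-07
  L_II = [(1/(1.4·√(2π)))·exp(−(8.4−5.6)²/(2·1.4²)) = 0.284959·exp(-2.00000) = 0.038565] × [0.0286865] = 0.00110629
  L_III = [(1/(1.2·√(2π)))·exp(−(8.4−8.2)²/(2·1.2²)) = 0.332452·exp(-0.01389) = 0.327866] × [6.20504e-06] = 2.03442e-06
Multiply by the mixture weights:
  π_I·L_I = 0.53 × 1.38689e-07 = 7.35053e-08
  π_II·L_II = 0.06 × 0.00110629 = 6.63776e-05
  π_III·L_III = 0.41 × 2.03442e-06 = 8.34114e-07
Sum: 7.35053e-08 + 6.63776e-05 + 8.34114e-07 = 6.72852e-05
P(Class II | x₁, x₂) = 6.63776e-05 / 6.72852e-05 ≈ 0.987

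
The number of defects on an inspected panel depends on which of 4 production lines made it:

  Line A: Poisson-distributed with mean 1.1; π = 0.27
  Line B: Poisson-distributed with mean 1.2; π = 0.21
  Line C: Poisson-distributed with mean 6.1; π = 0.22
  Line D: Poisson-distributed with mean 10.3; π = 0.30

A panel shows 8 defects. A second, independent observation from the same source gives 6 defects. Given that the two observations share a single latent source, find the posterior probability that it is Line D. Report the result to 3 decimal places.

Apply Bayes' rule: the posterior for each component is proportional to its prior times its likelihood at x.
Since both observations come from the same component, the likelihood for component k is f_k(x₁)·f_k(x₂).
  L_A = [1.76969e-05] × [0.00081903] = 1.44943e-08
  L_B = [3.212e-05] × [0.00124911] = 4.01215e-08
  L_C = [0.10664] × [0.160491] = 0.0171148
  L_D = [0.105668] × [0.0557773] = 0.00589389
Multiply by the mixture weights:
  w_A·L_A = 0.27 × 1.44943e-08 = 3.91346e-09
  w_B·L_B = 0.21 × 4.01215e-08 = 8.42552e-09
  w_C·L_C = 0.22 × 0.0171148 = 0.00376526
  w_D·L_D = 0.30 × 0.00589389 = 0.00176817
Normaliser: 3.91346e-09 + 8.42552e-09 + 0.00376526 + 0.00176817 = 0.00553344
P(Line D | x) = 0.00176817 / 0.00553344 ≈ 0.320

0.320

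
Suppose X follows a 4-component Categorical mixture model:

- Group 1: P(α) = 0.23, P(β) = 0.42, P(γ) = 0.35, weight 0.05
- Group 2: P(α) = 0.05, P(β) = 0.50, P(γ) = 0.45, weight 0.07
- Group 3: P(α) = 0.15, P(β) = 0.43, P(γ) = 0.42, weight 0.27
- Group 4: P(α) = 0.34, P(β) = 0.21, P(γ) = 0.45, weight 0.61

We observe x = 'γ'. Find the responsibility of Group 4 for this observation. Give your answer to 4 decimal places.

0.6283

P(component k | x) = π_k·f_k(x) / marginal(x), where marginal(x) = Σ_j π_j·f_j(x).
Evaluate each component's likelihood at the observed value:
  L_1 = 0.35
  L_2 = 0.45
  L_3 = 0.42
  L_4 = 0.45
Weight by the priors:
  π_1·L_1 = 0.05 × 0.35 = 0.0175
  π_2·L_2 = 0.07 × 0.45 = 0.0315
  π_3·L_3 = 0.27 × 0.42 = 0.1134
  π_4·L_4 = 0.61 × 0.45 = 0.2745
Evidence: 0.0175 + 0.0315 + 0.1134 + 0.2745 = 0.4369
So the posterior for Group 4 is 0.2745 / 0.4369 ≈ 0.6283.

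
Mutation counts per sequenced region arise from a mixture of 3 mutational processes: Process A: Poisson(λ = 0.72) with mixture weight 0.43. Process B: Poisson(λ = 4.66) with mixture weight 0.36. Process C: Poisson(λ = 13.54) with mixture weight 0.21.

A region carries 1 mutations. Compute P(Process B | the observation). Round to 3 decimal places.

0.095

Apply Bayes' rule: the posterior for each component is proportional to its prior times its likelihood at x.
Evaluate each component's likelihood at the observed value:
  p_A = e^(−0.72)·0.72^1/1! = 0.350462
  p_B = e^(−4.66)·4.66^1/1! = 0.0441137
  p_C = e^(−13.54)·13.54^1/1! = 1.78349e-05
Unnormalised posteriors:
  P(Z=A)·p_A = 0.43 × 0.350462 = 0.150698
  P(Z=B)·p_B = 0.36 × 0.0441137 = 0.0158809
  P(Z=C)·p_C = 0.21 × 1.78349e-05 = 3.74534e-06
Evidence: 0.150698 + 0.0158809 + 3.74534e-06 = 0.166583
Responsibility of Process B: 0.0158809 / 0.166583 ≈ 0.095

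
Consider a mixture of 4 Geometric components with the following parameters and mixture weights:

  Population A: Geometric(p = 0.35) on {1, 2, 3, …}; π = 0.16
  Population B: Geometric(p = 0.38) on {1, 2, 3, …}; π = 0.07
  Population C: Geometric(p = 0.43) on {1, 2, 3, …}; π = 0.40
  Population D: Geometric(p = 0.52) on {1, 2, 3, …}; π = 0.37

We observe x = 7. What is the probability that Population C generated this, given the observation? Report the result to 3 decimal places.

Posterior ∝ prior × likelihood, so P(k | x) ∝ π_k f_k(x); normalise over all components.
Evaluate each component's likelihood at the observed value:
  f_A = 0.35·(1−0.35)^6 = 0.35·0.0754189 = 0.0263966
  f_B = 0.38·(1−0.38)^6 = 0.38·0.0568002 = 0.0215841
  f_C = 0.43·(1−0.43)^6 = 0.43·0.0342964 = 0.0147475
  f_D = 0.52·(1−0.52)^6 = 0.52·0.0122306 = 0.00635991
Weight by the priors:
  π_A·f_A = 0.16 × 0.0263966 = 0.00422346
  π_B·f_B = 0.07 × 0.0215841 = 0.00151089
  π_C·f_C = 0.40 × 0.0147475 = 0.00589899
  π_D·f_D = 0.37 × 0.00635991 = 0.00235317
Sum: 0.00422346 + 0.00151089 + 0.00589899 + 0.00235317 = 0.0139865
Responsibility of Population C: 0.00589899 / 0.0139865 ≈ 0.422

0.422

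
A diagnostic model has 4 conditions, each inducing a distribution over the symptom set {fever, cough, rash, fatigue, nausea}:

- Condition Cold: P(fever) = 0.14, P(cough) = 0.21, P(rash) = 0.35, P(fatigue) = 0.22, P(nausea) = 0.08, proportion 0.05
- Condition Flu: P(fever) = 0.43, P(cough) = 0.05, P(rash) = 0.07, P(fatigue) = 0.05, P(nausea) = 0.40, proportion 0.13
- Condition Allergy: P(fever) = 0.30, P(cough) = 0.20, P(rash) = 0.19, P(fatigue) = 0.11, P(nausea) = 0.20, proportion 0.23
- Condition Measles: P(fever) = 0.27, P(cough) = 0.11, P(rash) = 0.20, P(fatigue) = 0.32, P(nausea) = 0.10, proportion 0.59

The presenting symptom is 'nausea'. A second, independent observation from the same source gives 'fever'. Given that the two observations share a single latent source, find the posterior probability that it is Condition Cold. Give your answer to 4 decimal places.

Posterior ∝ prior × likelihood, so P(k | x) ∝ π_k f_k(x); normalise over all components.
Since both observations come from the same component, the likelihood for component k is f_k(x₁)·f_k(x₂).
  f_Cold = [0.08] × [0.14] = 0.0112
  f_Flu = [0.4] × [0.43] = 0.172
  f_Allergy = [0.2] × [0.3] = 0.06
  f_Measles = [0.1] × [0.27] = 0.027
Prior × likelihood for each component:
  π_Cold·f_Cold = 0.05 × 0.0112 = 0.00056
  π_Flu·f_Flu = 0.13 × 0.172 = 0.02236
  π_Allergy·f_Allergy = 0.23 × 0.06 = 0.0138
  π_Measles·f_Measles = 0.59 × 0.027 = 0.01593
Denominator: 0.00056 + 0.02236 + 0.0138 + 0.01593 = 0.05265
P(Condition Cold | x₁,x₂) ≈ 0.0106

0.0106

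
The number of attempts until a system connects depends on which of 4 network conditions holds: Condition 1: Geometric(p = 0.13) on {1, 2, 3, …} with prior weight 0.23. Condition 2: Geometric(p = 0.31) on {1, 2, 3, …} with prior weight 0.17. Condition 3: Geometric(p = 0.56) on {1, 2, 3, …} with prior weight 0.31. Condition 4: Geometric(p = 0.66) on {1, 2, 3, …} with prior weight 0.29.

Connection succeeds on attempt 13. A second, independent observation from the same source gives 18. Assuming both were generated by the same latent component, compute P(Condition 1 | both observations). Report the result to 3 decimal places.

0.995

The responsibility of component k is π_k f_k(x) divided by Σ_j π_j f_j(x).
Since both observations come from the same component, the likelihood for component k is f_k(x₁)·f_k(x₂).
  L_1 = [0.0244441] × [0.0121835] = 0.000297814
  L_2 = [0.00361036] × [0.000564672] = 2.03867e-06
  L_3 = [2.94863e-05] × [4.86277e-07] = 1.43385e-11
  L_4 = [1.57504e-06] × [7.15625e-09] = 1.12714e-14
Prior × likelihood for each component:
  π_1·L_1 = 0.23 × 0.000297814 = 6.84972e-05
  π_2·L_2 = 0.17 × 2.03867e-06 = 3.46574e-07
  π_3·L_3 = 0.31 × 1.43385e-11 = 4.44493e-12
  π_4·L_4 = 0.29 × 1.12714e-14 = 3.2687e-15
Evidence: 6.84972e-05 + 3.46574e-07 + 4.44493e-12 + 3.2687e-15 = 6.88438e-05
P(Condition 1 | x₁,x₂) ≈ 0.995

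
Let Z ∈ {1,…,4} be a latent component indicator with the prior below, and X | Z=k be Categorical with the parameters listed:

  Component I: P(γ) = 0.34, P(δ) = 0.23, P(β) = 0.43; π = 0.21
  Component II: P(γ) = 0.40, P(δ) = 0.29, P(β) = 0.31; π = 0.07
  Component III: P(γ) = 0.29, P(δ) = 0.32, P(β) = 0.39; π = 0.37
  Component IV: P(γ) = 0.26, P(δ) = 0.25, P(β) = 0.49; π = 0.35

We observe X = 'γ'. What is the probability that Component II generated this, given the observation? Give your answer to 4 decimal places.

Posterior ∝ prior × likelihood, so P(k | x) ∝ π_k f_k(x); normalise over all components.
Evaluate each component's likelihood at the observed value:
  f_I = 0.34
  f_II = 0.4
  f_III = 0.29
  f_IV = 0.26
Weight by the priors:
  π_I·f_I = 0.21 × 0.34 = 0.0714
  π_II·f_II = 0.07 × 0.4 = 0.028
  π_III·f_III = 0.37 × 0.29 = 0.1073
  π_IV·f_IV = 0.35 × 0.26 = 0.091
Evidence: 0.0714 + 0.028 + 0.1073 + 0.091 = 0.2977
Responsibility of Component II: 0.028 / 0.2977 ≈ 0.0941

0.0941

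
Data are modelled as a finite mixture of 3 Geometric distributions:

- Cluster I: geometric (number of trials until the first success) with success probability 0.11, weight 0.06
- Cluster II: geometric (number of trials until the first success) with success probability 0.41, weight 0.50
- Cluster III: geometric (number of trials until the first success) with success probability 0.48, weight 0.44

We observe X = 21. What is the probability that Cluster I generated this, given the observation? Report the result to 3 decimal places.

P(component k | x) = π_k·f_k(x) / marginal(x), where marginal(x) = Σ_j π_j·f_j(x).
Evaluate each component's likelihood at the observed value:
  p_I = 0.11·(1−0.11)^20 = 0.11·0.09723 = 0.0106953
  p_II = 0.41·(1−0.41)^20 = 0.41·2.6124e-05 = 1.07109e-05
  p_III = 0.48·(1−0.48)^20 = 0.48·2.08962e-06 = 1.00302e-06
Multiply by the mixture weights:
  π_I·p_I = 0.06 × 0.0106953 = 0.000641718
  π_II·p_II = 0.50 × 1.07109e-05 = 5.35543e-06
  π_III·p_III = 0.44 × 1.00302e-06 = 4.41327e-07
Normaliser: 0.000641718 + 5.35543e-06 + 4.41327e-07 = 0.000647515
Responsibility of Cluster I: 0.000641718 / 0.000647515 ≈ 0.991

0.991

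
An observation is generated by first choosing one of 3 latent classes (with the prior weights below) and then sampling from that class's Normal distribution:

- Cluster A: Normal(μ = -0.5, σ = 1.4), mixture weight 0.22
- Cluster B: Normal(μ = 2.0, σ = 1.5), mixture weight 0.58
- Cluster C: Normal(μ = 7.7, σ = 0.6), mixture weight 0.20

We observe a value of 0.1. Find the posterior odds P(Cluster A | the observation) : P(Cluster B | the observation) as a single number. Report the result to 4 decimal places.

0.8269

Posterior odds = (P(Z=i) f_i(x)) / (P(Z=j) f_j(x)); the normalising sum cancels.
Component likelihoods at x = 0.1:
  f_A = (1/(1.4·√(2π)))·exp(−(0.1−-0.5)²/(2·1.4²)) = 0.284959·exp(-0.09184) = 0.259955
  f_B = (1/(1.5·√(2π)))·exp(−(0.1−2.0)²/(2·1.5²)) = 0.265962·exp(-0.80222) = 0.119239
  f_C = (1/(0.6·√(2π)))·exp(−(0.1−7.7)²/(2·0.6²)) = 0.664904·exp(-80.22222) = 9.60927e-36
0.0571901 / 0.0691586 ≈ 0.8269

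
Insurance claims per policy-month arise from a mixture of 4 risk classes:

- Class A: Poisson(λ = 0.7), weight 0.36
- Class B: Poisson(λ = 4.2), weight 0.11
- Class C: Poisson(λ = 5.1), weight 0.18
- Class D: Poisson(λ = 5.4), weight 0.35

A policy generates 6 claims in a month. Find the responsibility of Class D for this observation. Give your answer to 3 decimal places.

0.580

P(component k | x) = π_k·f_k(x) / marginal(x), where marginal(x) = Σ_j π_j·f_j(x).
Evaluate each component's likelihood at the observed value:
  f_A = 8.11427e-05
  f_B = 0.114321
  f_C = 0.149
  f_D = 0.155539
Weight by the priors:
  π_A·f_A = 0.36 × 8.11427e-05 = 2.92114e-05
  π_B·f_B = 0.11 × 0.114321 = 0.0125753
  π_C·f_C = 0.18 × 0.149 = 0.02682
  π_D·f_D = 0.35 × 0.155539 = 0.0544387
Denominator: 2.92114e-05 + 0.0125753 + 0.02682 + 0.0544387 = 0.0938633
P(Class D | data) ≈ 0.580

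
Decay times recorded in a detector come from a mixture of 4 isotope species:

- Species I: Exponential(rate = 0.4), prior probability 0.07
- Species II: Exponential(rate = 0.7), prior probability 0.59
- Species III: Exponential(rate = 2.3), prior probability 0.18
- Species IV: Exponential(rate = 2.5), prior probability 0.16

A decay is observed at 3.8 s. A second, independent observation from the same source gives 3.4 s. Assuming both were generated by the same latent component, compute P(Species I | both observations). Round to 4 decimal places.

0.2514

P(component k | x) = π_k·f_k(x) / marginal(x), where marginal(x) = Σ_j π_j·f_j(x).
Since both observations come from the same component, the likelihood for component k is f_k(x₁)·f_k(x₂).
  f_I = [0.0874848] × [0.102664] = 0.00898156
  f_II = [0.0489638] × [0.0647854] = 0.00317214
  f_III = [0.000368124] × [0.00092373] = 3.40047e-07
  f_IV = [0.00018713] × [0.000508671] = 9.51874e-08
Multiply by the mixture weights:
  π_I·f_I = 0.07 × 0.00898156 = 0.000628709
  π_II·f_II = 0.59 × 0.00317214 = 0.00187156
  π_III·f_III = 0.18 × 3.40047e-07 = 6.12085e-08
  π_IV·f_IV = 0.16 × 9.51874e-08 = 1.523e-08
Denominator: 0.000628709 + 0.00187156 + 6.12085e-08 + 1.523e-08 = 0.00250035
So the posterior for Species I is 0.000628709 / 0.00250035 ≈ 0.2514.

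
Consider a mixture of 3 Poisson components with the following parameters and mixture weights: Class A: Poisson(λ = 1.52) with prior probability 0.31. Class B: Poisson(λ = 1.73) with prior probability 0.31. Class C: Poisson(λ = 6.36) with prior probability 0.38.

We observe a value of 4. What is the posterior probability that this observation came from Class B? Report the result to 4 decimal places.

The responsibility of component k is P(Z=k) f_k(x) divided by Σ_j P(Z=j) f_j(x).
Evaluate each component's likelihood at the observed value:
  p_A = e^(−1.52)·1.52^4/4! = 0.0486447
  p_B = e^(−1.73)·1.73^4/4! = 0.0661673
  p_C = e^(−6.36)·6.36^4/4! = 0.117897
Prior × likelihood for each component:
  P(Z=A)·p_A = 0.31 × 0.0486447 = 0.0150799
  P(Z=B)·p_B = 0.31 × 0.0661673 = 0.0205119
  P(Z=C)·p_C = 0.38 × 0.117897 = 0.044801
Sum: 0.0150799 + 0.0205119 + 0.044801 = 0.0803928
P(Class B | x) = 0.0205119 / 0.0803928 ≈ 0.2551

0.2551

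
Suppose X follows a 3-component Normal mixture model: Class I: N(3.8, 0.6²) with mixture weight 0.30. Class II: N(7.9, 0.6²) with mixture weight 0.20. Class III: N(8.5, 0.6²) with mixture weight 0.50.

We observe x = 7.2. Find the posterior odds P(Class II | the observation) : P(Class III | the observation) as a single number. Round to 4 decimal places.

The posterior odds equal the prior odds times the likelihood ratio: (P(Z=i)/P(Z=j))·(f_i(x)/f_j(x)).
Normal densities:
  f_I = 7.07815e-08
  f_II = 0.336664
  f_III = 0.0635877
Odds = (0.20/0.50) × (0.336664/0.0635877) = 0.4 × 5.29449 ≈ 2.1178

2.1178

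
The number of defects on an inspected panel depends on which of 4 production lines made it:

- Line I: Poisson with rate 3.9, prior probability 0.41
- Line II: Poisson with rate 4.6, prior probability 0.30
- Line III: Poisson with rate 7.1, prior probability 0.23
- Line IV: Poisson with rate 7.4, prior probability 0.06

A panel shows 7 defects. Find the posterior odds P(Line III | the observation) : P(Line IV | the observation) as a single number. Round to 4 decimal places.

3.8730

The posterior odds equal the prior odds times the likelihood ratio: (π_i/π_j)·(f_i(x)/f_j(x)).
Component likelihoods at x = 7 defects:
  L_I = e^(−3.9)·3.9^7/7! = 0.0551154
  L_II = e^(−4.6)·4.6^7/7! = 0.08692
  L_III = e^(−7.1)·7.1^7/7! = 0.148897
  L_IV = e^(−7.4)·7.4^7/7! = 0.147371
0.0342464 / 0.00884227 ≈ 3.8730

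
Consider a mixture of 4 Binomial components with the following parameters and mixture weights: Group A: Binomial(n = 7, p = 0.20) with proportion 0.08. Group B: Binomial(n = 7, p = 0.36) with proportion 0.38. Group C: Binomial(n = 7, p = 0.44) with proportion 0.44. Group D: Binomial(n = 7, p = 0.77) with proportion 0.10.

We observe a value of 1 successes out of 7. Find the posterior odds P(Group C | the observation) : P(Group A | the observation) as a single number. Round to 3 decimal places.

1.424

The posterior odds equal the prior odds times the likelihood ratio: (w_i/w_j)·(f_i(x)/f_j(x)).
Evaluate each component's likelihood at the observed value:
  f_A = 0.367002
  f_B = 0.173173
  f_C = 0.0949902
  f_D = 0.000797913
Odds = (0.44/0.08) × (0.0949902/0.367002) = 5.5 × 0.258828 ≈ 1.424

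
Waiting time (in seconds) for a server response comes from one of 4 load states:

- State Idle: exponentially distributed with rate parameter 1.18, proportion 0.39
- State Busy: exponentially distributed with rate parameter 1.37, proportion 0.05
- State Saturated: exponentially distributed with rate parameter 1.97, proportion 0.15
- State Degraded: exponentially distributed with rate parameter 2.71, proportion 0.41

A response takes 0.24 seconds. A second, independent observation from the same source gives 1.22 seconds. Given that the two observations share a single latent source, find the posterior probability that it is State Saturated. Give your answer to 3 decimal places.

0.164

P(component k | x) = π_k·f_k(x) / marginal(x), where marginal(x) = Σ_j π_j·f_j(x).
Since both observations come from the same component, the likelihood for component k is f_k(x₁)·f_k(x₂).
  p_Idle = [0.888976] × [0.279687] = 0.248635
  p_Busy = [0.986108] × [0.257538] = 0.25396
  p_Saturated = [1.22781] × [0.178108] = 0.218683
  p_Degraded = [1.41418] × [0.0993356] = 0.140478
Weight by the priors:
  π_Idle·p_Idle = 0.39 × 0.248635 = 0.0969675
  π_Busy·p_Busy = 0.05 × 0.25396 = 0.012698
  π_Saturated·p_Saturated = 0.15 × 0.218683 = 0.0328024
  π_Degraded·p_Degraded = 0.41 × 0.140478 = 0.0575961
Normaliser: 0.0969675 + 0.012698 + 0.0328024 + 0.0575961 = 0.200064
Responsibility of State Saturated: 0.0328024 / 0.200064 ≈ 0.164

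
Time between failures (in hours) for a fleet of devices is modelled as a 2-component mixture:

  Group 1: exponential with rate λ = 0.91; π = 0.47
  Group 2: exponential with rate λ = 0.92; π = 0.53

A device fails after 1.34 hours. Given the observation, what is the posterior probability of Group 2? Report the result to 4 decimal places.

0.5294

Posterior ∝ prior × likelihood, so P(k | x) ∝ π_k f_k(x); normalise over all components.
Evaluate each component's likelihood at the observed value:
  p_1 = 0.268821
  p_2 = 0.268157
Multiply by the mixture weights:
  π_1·p_1 = 0.47 × 0.268821 = 0.126346
  π_2·p_2 = 0.53 × 0.268157 = 0.142123
Normaliser: 0.126346 + 0.142123 = 0.268469
Responsibility of Group 2: 0.142123 / 0.268469 ≈ 0.5294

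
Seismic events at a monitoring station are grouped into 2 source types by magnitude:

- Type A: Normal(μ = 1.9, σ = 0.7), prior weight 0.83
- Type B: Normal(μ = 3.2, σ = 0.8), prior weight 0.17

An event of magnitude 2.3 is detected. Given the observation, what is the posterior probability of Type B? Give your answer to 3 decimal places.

Posterior ∝ prior × likelihood, so P(k | x) ∝ π_k f_k(x); normalise over all components.
Normal densities:
  L_A = 0.484068
  L_B = 0.264846
Weight by the priors:
  π_A·L_A = 0.83 × 0.484068 = 0.401777
  π_B·L_B = 0.17 × 0.264846 = 0.0450238
Evidence: 0.401777 + 0.0450238 = 0.446801
So the posterior for Type B is 0.0450238 / 0.446801 ≈ 0.101.

0.101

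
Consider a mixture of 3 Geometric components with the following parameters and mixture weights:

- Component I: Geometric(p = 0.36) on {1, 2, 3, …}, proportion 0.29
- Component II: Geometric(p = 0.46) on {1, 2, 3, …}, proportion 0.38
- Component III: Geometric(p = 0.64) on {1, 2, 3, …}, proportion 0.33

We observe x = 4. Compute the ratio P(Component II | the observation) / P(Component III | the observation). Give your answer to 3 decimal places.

Only the two components matter; the odds are (π_i f_i(x)) / (π_j f_j(x)).
Geometric probabilities:
  p_I = 0.0943718
  p_II = 0.0724334
  p_III = 0.0298598
0.0275247 / 0.00985375 ≈ 2.793

2.793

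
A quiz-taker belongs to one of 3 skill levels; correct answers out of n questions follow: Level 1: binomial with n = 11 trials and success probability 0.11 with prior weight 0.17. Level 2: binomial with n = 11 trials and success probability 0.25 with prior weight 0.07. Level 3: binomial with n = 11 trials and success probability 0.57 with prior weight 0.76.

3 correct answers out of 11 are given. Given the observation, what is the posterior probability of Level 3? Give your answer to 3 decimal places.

The responsibility of component k is π_k f_k(x) divided by Σ_j π_j f_j(x).
Binomial probabilities:
  p_1 = C(11,3)·0.11^3·0.89^8 = 165·0.001331·0.393659 = 0.0864534
  p_2 = C(11,3)·0.25^3·0.75^8 = 165·0.015625·0.100113 = 0.258104
  p_3 = C(11,3)·0.57^3·0.43^8 = 165·0.185193·0.00116882 = 0.0357155
Weight by the priors:
  π_1·p_1 = 0.17 × 0.0864534 = 0.0146971
  π_2·p_2 = 0.07 × 0.258104 = 0.0180673
  π_3·p_3 = 0.76 × 0.0357155 = 0.0271437
Normaliser: 0.0146971 + 0.0180673 + 0.0271437 = 0.0599081
P(Level 3 | x) = 0.0271437 / 0.0599081 ≈ 0.453

0.453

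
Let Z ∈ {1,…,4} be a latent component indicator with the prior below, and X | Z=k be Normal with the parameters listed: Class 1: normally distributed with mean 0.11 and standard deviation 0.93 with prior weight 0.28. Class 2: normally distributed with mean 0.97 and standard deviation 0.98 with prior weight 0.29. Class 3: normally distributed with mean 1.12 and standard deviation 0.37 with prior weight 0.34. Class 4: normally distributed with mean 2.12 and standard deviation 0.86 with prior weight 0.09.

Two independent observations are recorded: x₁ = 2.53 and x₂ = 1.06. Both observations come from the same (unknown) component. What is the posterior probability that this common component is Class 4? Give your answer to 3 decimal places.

P(component k | x) = w_k·f_k(x) / marginal(x), where marginal(x) = Σ_j w_j·f_j(x).
Since both observations come from the same component, the likelihood for component k is f_k(x₁)·f_k(x₂).
  f_1 = [0.0145239] × [0.254589] = 0.00369762
  f_2 = [0.114669] × [0.405371] = 0.0464834
  f_3 = [0.000757243] × [1.06414] = 0.000805812
  f_4 = [0.414054] × [0.217031] = 0.0898626
Prior × likelihood for each component:
  w_1·f_1 = 0.28 × 0.00369762 = 0.00103533
  w_2·f_2 = 0.29 × 0.0464834 = 0.0134802
  w_3·f_3 = 0.34 × 0.000805812 = 0.000273976
  w_4·f_4 = 0.09 × 0.0898626 = 0.00808763
Normaliser: 0.00103533 + 0.0134802 + 0.000273976 + 0.00808763 = 0.0228771
P(Class 4 | x₁, x₂) ≈ 0.354

0.354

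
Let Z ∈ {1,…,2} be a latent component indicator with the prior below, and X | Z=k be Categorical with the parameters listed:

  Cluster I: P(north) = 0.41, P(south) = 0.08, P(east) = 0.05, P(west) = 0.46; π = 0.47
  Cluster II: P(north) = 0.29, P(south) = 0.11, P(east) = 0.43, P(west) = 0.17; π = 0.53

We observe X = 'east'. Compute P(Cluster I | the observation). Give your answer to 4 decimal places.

0.0935

The responsibility of component k is π_k f_k(x) divided by Σ_j π_j f_j(x).
Categorical probabilities:
  L_I = P(east | comp) = 0.05
  L_II = P(east | comp) = 0.43
Weight by the priors:
  π_I·L_I = 0.47 × 0.05 = 0.0235
  π_II·L_II = 0.53 × 0.43 = 0.2279
Sum: 0.0235 + 0.2279 = 0.2514
So the posterior for Cluster I is 0.0235 / 0.2514 ≈ 0.0935.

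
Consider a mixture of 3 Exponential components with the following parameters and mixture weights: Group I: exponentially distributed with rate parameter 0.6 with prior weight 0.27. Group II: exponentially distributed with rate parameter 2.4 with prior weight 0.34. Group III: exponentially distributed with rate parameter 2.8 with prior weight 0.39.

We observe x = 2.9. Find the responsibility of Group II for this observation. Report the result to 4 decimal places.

Apply Bayes' rule: the posterior for each component is proportional to its prior times its likelihood at x.
Evaluate each component's likelihood at the observed value:
  f_I = 0.105312
  f_II = 0.00227783
  f_III = 0.00083308
Weight by the priors:
  w_I·f_I = 0.27 × 0.105312 = 0.0284343
  w_II·f_II = 0.34 × 0.00227783 = 0.000774463
  w_III·f_III = 0.39 × 0.00083308 = 0.000324901
Sum: 0.0284343 + 0.000774463 + 0.000324901 = 0.0295337
P(Group II | x) ≈ 0.0262

0.0262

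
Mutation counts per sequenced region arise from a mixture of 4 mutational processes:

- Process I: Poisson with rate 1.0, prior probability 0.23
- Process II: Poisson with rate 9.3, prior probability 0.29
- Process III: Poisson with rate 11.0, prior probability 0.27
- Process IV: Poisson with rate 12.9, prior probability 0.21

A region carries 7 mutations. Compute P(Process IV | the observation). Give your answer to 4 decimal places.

0.1119

By Bayes' theorem, P(k | x) = π_k f_k(x) / Σ_j π_j f_j(x).
Poisson probabilities:
  p_I = 7.2992e-05
  p_II = 0.109147
  p_III = 0.0645772
  p_IV = 0.0294645
Prior × likelihood for each component:
  π_I·p_I = 0.23 × 7.2992e-05 = 1.67881e-05
  π_II·p_II = 0.29 × 0.109147 = 0.0316526
  π_III·p_III = 0.27 × 0.0645772 = 0.0174358
  π_IV·p_IV = 0.21 × 0.0294645 = 0.00618754
Marginal: 1.67881e-05 + 0.0316526 + 0.0174358 + 0.00618754 = 0.0552928
So the posterior for Process IV is 0.00618754 / 0.0552928 ≈ 0.1119.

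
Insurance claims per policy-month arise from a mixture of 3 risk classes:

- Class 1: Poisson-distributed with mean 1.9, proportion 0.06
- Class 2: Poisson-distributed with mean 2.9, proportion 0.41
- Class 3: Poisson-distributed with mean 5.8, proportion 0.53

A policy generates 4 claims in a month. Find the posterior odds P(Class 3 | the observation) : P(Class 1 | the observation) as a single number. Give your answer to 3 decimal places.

Since P(k|x) ∝ π_k f_k(x), the posterior odds are π_i f_i(x) / (π_j f_j(x)).
Component likelihoods at x = 4 claims:
  p_1 = 0.0812164
  p_2 = 0.162154
  p_3 = 0.142755
Odds = (0.53/0.06) × (0.142755/0.0812164) = 8.83333 × 1.75772 ≈ 15.527

15.527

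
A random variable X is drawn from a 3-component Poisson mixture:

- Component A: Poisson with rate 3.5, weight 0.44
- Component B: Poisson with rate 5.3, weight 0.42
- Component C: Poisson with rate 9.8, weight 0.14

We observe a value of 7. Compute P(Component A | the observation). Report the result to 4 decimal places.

0.2142

P(component k | x) = P(Z=k)·f_k(x) / marginal(x), where marginal(x) = Σ_j P(Z=j)·f_j(x).
Component likelihoods at x = 7:
  f_A = 0.0385492
  f_B = 0.116343
  f_C = 0.0955138
Prior × likelihood for each component:
  P(Z=A)·f_A = 0.44 × 0.0385492 = 0.0169616
  P(Z=B)·f_B = 0.42 × 0.116343 = 0.048864
  P(Z=C)·f_C = 0.14 × 0.0955138 = 0.0133719
Denominator: 0.0169616 + 0.048864 + 0.0133719 = 0.0791976
So the posterior for Component A is 0.0169616 / 0.0791976 ≈ 0.2142.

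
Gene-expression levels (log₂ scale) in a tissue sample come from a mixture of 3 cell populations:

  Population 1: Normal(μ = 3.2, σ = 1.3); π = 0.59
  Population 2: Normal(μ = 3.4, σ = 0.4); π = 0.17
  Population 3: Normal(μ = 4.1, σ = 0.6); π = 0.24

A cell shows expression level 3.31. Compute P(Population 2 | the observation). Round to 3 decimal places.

The responsibility of component k is π_k f_k(x) divided by Σ_j π_j f_j(x).
Evaluate each component's likelihood at the observed value:
  p_1 = 0.305782
  p_2 = 0.972427
  p_3 = 0.279454
Multiply by the mixture weights:
  π_1·p_1 = 0.59 × 0.305782 = 0.180411
  π_2·p_2 = 0.17 × 0.972427 = 0.165313
  π_3·p_3 = 0.24 × 0.279454 = 0.0670689
Evidence: 0.180411 + 0.165313 + 0.0670689 = 0.412793
P(Population 2 | x) ≈ 0.400

0.400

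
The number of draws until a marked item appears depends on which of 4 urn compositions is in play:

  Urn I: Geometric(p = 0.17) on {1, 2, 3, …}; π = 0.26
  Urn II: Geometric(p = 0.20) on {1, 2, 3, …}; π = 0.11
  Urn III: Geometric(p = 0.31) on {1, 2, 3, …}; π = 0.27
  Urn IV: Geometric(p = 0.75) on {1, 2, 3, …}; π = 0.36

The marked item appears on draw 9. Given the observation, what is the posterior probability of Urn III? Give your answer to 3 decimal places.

0.240

P(component k | x) = P(Z=k)·f_k(x) / marginal(x), where marginal(x) = Σ_j P(Z=j)·f_j(x).
Component likelihoods at x = 9:
  p_I = 0.17·(1−0.17)^8 = 0.17·0.225229 = 0.038289
  p_II = 0.20·(1−0.20)^8 = 0.20·0.167772 = 0.0335544
  p_III = 0.31·(1−0.31)^8 = 0.31·0.0513798 = 0.0159277
  p_IV = 0.75·(1−0.75)^8 = 0.75·1.52588e-05 = 1.14441e-05
Unnormalised posteriors:
  P(Z=I)·p_I = 0.26 × 0.038289 = 0.00995513
  P(Z=II)·p_II = 0.11 × 0.0335544 = 0.00369099
  P(Z=III)·p_III = 0.27 × 0.0159277 = 0.00430049
  P(Z=IV)·p_IV = 0.36 × 1.14441e-05 = 4.11987e-06
Denominator: 0.00995513 + 0.00369099 + 0.00430049 + 4.11987e-06 = 0.0179507
So the posterior for Urn III is 0.00430049 / 0.0179507 ≈ 0.240.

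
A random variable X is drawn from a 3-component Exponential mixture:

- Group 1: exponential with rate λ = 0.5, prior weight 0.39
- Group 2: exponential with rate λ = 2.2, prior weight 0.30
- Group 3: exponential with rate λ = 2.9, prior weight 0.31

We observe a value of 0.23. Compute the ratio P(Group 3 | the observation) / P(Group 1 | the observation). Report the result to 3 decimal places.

2.655

Only the two components matter; the odds are (π_i f_i(x)) / (π_j f_j(x)).
Evaluate each component's likelihood at the observed value:
  f_1 = 0.445683
  f_2 = 1.32639
  f_3 = 1.48841
Odds = (0.31/0.39) × (1.48841/0.445683) = 0.794872 × 3.33962 ≈ 2.655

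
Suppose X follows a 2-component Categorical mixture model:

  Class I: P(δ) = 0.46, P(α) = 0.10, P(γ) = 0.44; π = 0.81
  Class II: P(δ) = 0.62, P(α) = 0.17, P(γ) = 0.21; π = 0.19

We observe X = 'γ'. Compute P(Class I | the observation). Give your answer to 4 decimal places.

P(component k | x) = w_k·f_k(x) / marginal(x), where marginal(x) = Σ_j w_j·f_j(x).
Evaluate each component's likelihood at the observed value:
  p_I = 0.44
  p_II = 0.21
Prior × likelihood for each component:
  w_I·p_I = 0.81 × 0.44 = 0.3564
  w_II·p_II = 0.19 × 0.21 = 0.0399
Denominator: 0.3564 + 0.0399 = 0.3963
Responsibility of Class I: 0.3564 / 0.3963 ≈ 0.8993

0.8993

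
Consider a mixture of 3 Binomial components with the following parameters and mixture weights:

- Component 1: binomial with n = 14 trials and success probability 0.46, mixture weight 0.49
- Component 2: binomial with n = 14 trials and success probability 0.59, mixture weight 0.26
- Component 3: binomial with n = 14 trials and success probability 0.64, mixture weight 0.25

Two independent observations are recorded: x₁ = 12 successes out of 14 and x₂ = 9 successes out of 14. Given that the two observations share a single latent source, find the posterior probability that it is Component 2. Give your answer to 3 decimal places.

Apply Bayes' rule: the posterior for each component is proportional to its prior times its likelihood at x.
Since both observations come from the same component, the likelihood for component k is f_k(x₁)·f_k(x₂).
  p_1 = [C(14,12)·0.46^12·0.54^2 = 91·8.97623e-05·0.2916 = 0.0023819] × [0.0847722] = 0.000201919
  p_2 = [C(14,12)·0.59^12·0.41^2 = 91·0.0017792·0.1681 = 0.0272166] × [0.200933] = 0.00546871
  p_3 = [C(14,12)·0.64^12·0.36^2 = 91·0.00472237·0.1296 = 0.0556937] × [0.21807] = 0.0121451
Weight by the priors:
  w_1·p_1 = 0.49 × 0.000201919 = 9.89401e-05
  w_2·p_2 = 0.26 × 0.00546871 = 0.00142186
  w_3·p_3 = 0.25 × 0.0121451 = 0.00303628
Normaliser: 9.89401e-05 + 0.00142186 + 0.00303628 = 0.00455709
P(Component 2 | x) = 0.00142186 / 0.00455709 ≈ 0.312

0.312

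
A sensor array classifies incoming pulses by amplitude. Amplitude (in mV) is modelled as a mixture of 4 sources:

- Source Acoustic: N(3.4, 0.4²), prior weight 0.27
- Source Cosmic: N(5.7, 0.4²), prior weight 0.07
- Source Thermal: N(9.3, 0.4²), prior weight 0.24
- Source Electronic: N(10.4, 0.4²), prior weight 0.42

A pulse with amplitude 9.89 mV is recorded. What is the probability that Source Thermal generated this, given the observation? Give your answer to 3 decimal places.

0.303

P(component k | x) = π_k·f_k(x) / marginal(x), where marginal(x) = Σ_j π_j·f_j(x).
Component likelihoods at x = 9.89 mV:
  p_Acoustic = (1/(0.4·√(2π)))·exp(−(9.89−3.4)²/(2·0.4²)) = 0.997356·exp(-131.62531) = 6.83444e-58
  p_Cosmic = (1/(0.4·√(2π)))·exp(−(9.89−5.7)²/(2·0.4²)) = 0.997356·exp(-54.86281) = 1.48673e-24
  p_Thermal = (1/(0.4·√(2π)))·exp(−(9.89−9.3)²/(2·0.4²)) = 0.997356·exp(-1.08781) = 0.336062
  p_Electronic = (1/(0.4·√(2π)))·exp(−(9.89−10.4)²/(2·0.4²)) = 0.997356·exp(-0.81281) = 0.442436
Multiply by the mixture weights:
  π_Acoustic·p_Acoustic = 0.27 × 6.83444e-58 = 1.8453e-58
  π_Cosmic·p_Cosmic = 0.07 × 1.48673e-24 = 1.04071e-25
  π_Thermal·p_Thermal = 0.24 × 0.336062 = 0.0806548
  π_Electronic·p_Electronic = 0.42 × 0.442436 = 0.185823
Sum: 1.8453e-58 + 1.04071e-25 + 0.0806548 + 0.185823 = 0.266478
P(Source Thermal | x) = 0.0806548 / 0.266478 ≈ 0.303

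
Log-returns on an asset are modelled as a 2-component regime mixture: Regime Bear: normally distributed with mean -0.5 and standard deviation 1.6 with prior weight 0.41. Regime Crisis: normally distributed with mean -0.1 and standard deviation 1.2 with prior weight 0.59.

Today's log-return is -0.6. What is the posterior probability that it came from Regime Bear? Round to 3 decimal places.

The responsibility of component k is P(Z=k) f_k(x) divided by Σ_j P(Z=j) f_j(x).
Component likelihoods at x = -0.6:
  f_Bear = (1/(1.6·√(2π)))·exp(−(-0.6−-0.5)²/(2·1.6²)) = 0.249339·exp(-0.00195) = 0.248852
  f_Crisis = (1/(1.2·√(2π)))·exp(−(-0.6−-0.1)²/(2·1.2²)) = 0.332452·exp(-0.08681) = 0.30481
Weight by the priors:
  P(Z=Bear)·f_Bear = 0.41 × 0.248852 = 0.102029
  P(Z=Crisis)·f_Crisis = 0.59 × 0.30481 = 0.179838
Marginal: 0.102029 + 0.179838 = 0.281868
P(Regime Bear | the observation) = 0.102029 / 0.281868 ≈ 0.362

0.362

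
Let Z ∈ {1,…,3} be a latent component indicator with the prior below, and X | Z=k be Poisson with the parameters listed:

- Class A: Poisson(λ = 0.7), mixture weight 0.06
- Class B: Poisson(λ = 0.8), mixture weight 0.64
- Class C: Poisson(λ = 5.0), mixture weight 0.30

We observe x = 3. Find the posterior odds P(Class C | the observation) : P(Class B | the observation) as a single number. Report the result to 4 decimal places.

Only the two components matter; the odds are (w_i f_i(x)) / (w_j f_j(x)).
Component likelihoods at x = 3:
  p_A = 0.0283881
  p_B = 0.0383427
  p_C = 0.140374
Posterior odds = (w_C·p_C) / (w_B·p_B) = (0.30·0.140374) / (0.64·0.0383427) = 0.0421122 / 0.0245394 ≈ 1.7161

1.7161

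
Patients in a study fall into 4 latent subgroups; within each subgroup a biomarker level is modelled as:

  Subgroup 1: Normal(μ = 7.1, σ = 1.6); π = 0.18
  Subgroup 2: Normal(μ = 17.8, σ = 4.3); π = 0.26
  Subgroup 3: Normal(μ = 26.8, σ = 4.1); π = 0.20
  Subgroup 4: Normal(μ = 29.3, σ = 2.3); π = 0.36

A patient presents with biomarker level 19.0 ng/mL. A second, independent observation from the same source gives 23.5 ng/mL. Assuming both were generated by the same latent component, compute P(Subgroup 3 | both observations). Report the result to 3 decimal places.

By Bayes' theorem, P(k | x) = π_k f_k(x) / Σ_j π_j f_j(x).
Since both observations come from the same component, the likelihood for component k is f_k(x₁)·f_k(x₂).
  p_1 = [(1/(1.6·√(2π)))·exp(−(19.0−7.1)²/(2·1.6²)) = 0.249339·exp(-27.65820) = 2.42653e-13] × [3.82612e-24] = 9.28417e-37
  p_2 = [(1/(4.3·√(2π)))·exp(−(19.0−17.8)²/(2·4.3²)) = 0.092777·exp(-0.03894) = 0.089234] × [0.038537] = 0.00343881
  p_3 = [(1/(4.1·√(2π)))·exp(−(19.0−26.8)²/(2·4.1²)) = 0.097303·exp(-1.80964) = 0.0159298] × [0.0703804] = 0.00112115
  p_4 = [(1/(2.3·√(2π)))·exp(−(19.0−29.3)²/(2·2.3²)) = 0.173453·exp(-10.02741) = 7.66184e-06] × [0.00721616] = 5.52891e-08
Prior × likelihood for each component:
  π_1·p_1 = 0.18 × 9.28417e-37 = 1.67115e-37
  π_2·p_2 = 0.26 × 0.00343881 = 0.00089409
  π_3·p_3 = 0.20 × 0.00112115 = 0.00022423
  π_4·p_4 = 0.36 × 5.52891e-08 = 1.99041e-08
Normaliser: 1.67115e-37 + 0.00089409 + 0.00022423 + 1.99041e-08 = 0.00111834
So the posterior for Subgroup 3 is 0.00022423 / 0.00111834 ≈ 0.201.

0.201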